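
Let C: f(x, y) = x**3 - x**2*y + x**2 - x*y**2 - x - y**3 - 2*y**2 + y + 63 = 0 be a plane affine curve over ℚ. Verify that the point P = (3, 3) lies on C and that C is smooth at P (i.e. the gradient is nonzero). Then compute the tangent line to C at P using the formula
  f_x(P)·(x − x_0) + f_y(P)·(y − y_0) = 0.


Tangent line at P: 5*x - 65*y + 180 = 0.

Step 1: f(3, 3) = 0, so P lies on C.
Step 2: partial derivatives
  f_x(x, y) = 3*x**2 - 2*x*y + 2*x - y**2 - 1, f_y(x, y) = -x**2 - 2*x*y - 3*y**2 - 4*y + 1.
  f_x(P) = 5, f_y(P) = -65 (gradient nonzero, so P is smooth).
Step 3: tangent line at P: 5·(x − 3) + -65·(y − 3) = 0.
Expanding: 5*x - 65*y + 180 = 0.


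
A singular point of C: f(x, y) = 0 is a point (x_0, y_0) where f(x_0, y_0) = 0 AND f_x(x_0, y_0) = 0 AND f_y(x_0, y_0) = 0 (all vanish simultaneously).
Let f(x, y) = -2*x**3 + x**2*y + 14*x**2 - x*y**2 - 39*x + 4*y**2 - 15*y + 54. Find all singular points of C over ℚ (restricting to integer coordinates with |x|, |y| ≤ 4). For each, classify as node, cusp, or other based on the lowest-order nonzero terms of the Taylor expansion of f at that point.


Singular points: {(3, 3)}; classification: node.

Compute partial derivatives:
  f_x = -6*x**2 + 2*x*y + 28*x - y**2 - 39.
  f_y = x**2 - 2*x*y + 8*y - 15.
Scan x_0 ∈ {−4, ..., 4}. For each x_0, f_y(x_0, y) is a polynomial in y; find its integer roots y ∈ {−4, ..., 4}, then test f_x and f at those candidates.
  x = -4: f_y(-4, y) = 16*y + 1; no integer root y with |y| ≤ 4.
  x = -3: f_y(-3, y) = 14*y - 6; no integer root y with |y| ≤ 4.
  x = -2: f_y(-2, y) = 12*y - 11; no integer root y with |y| ≤ 4.
  x = -1: f_y(-1, y) = 10*y - 14; no integer root y with |y| ≤ 4.
  x = 0: f_y(0, y) = 8*y - 15; no integer root y with |y| ≤ 4.
  x = 1: f_y(1, y) = 6*y - 14; no integer root y with |y| ≤ 4.
  x = 2: f_y(2, y) = 4*y - 11; no integer root y with |y| ≤ 4.
  x = 3: f_y(3, y) = 2*y - 6; vanishes at y ∈ {3}. (3, 3): f_x = 0, f = 0 — SINGULAR.
  x = 4: f_y(4, y) = 1; no integer root y with |y| ≤ 4.
Only singular point on the grid: (3, 3).
Classify: substitute x = 3 + u, y = 3 + v and expand: f = -2*u**3 + u**2*v - u**2 - u*v**2 + v**2.
No constant or linear terms (consistent with a singular point). Quadratic part: -u**2 + v**2. Cubic part: -2*u**3 + u**2*v - u*v**2.
The quadratic part v**2 - u**2 = (v − u)(v + u) splits into two distinct linear factors, so there are two distinct tangent lines y − 3 = ±(x − 3) — this is a node (ordinary double point).
Classification: node.


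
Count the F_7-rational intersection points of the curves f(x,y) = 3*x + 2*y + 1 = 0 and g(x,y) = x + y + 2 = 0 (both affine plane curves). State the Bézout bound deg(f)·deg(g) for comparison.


Common zeros: {(3, 2)}; count = 1; Bézout bound = 1.

deg(f) = 1, deg(g) = 1, so Bézout bound = 1.
Scan x ∈ F_7. For each x, list the y ∈ F_7 with f(x, y) ≡ 0 and those with g(x, y) ≡ 0 (mod 7); the common zeros in that column are the intersection.
  x = 0: f ≡ 0 at y ∈ {3}; g ≡ 0 at y ∈ {5}; common: ∅.
  x = 1: f ≡ 0 at y ∈ {5}; g ≡ 0 at y ∈ {4}; common: ∅.
  x = 2: f ≡ 0 at y ∈ {0}; g ≡ 0 at y ∈ {3}; common: ∅.
  x = 3: f ≡ 0 at y ∈ {2}; g ≡ 0 at y ∈ {2}; common: {2}.
  x = 4: f ≡ 0 at y ∈ {4}; g ≡ 0 at y ∈ {1}; common: ∅.
  x = 5: f ≡ 0 at y ∈ {6}; g ≡ 0 at y ∈ {0}; common: ∅.
  x = 6: f ≡ 0 at y ∈ {1}; g ≡ 0 at y ∈ {6}; common: ∅.
Collecting: common zeros = {(3, 2)}, so the count is 1.
Comparison with the Bézout bound: 1 ≤ 1 = deg(f)·deg(g), as expected for curves with no common component (the bound is attained).


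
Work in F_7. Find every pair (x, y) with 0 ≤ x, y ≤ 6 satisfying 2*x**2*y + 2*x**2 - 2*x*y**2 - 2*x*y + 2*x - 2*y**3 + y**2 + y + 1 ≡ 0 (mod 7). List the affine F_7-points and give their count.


Affine F_7-points: {(2, 5), (2, 6), (3, 3), (4, 5), (5, 1), (5, 2), (5, 3), (6, 1), (6, 2)}; count = 9.

For each of the 49 pairs (x, y) ∈ F_7², evaluate f(x, y) mod 7. Record the zeros.
  x = 0: [0↦1, 1↦1, 2↦5, 3↦1, 4↦5, 5↦5, 6↦3]  zeros at y ∈ ∅
  x = 1: [0↦5, 1↦3, 2↦1, 3↦1, 4↦5, 5↦1, 6↦5]  zeros at y ∈ ∅
  x = 2: [0↦6, 1↦6, 2↦2, 3↦3, 4↦4, 5↦0, 6↦0]  zeros at y ∈ {5, 6}
  x = 3: [0↦4, 1↦3, 2↦1, 3↦0, 4↦2, 5↦2, 6↦2]  zeros at y ∈ {3}
  x = 4: [0↦6, 1↦1, 2↦5, 3↦6, 4↦6, 5↦0, 6↦4]  zeros at y ∈ {5}
  x = 5: [0↦5, 1↦0, 2↦0, 3↦0, 4↦2, 5↦1, 6↦6]  zeros at y ∈ {1, 2, 3}
  x = 6: [0↦1, 1↦0, 2↦0, 3↦3, 4↦4, 5↦5, 6↦1]  zeros at y ∈ {1, 2}
Collecting zeros: affine points = {(2, 5), (2, 6), (3, 3), (4, 5), (5, 1), (5, 2), (5, 3), (6, 1), (6, 2)}.
Total count |C(F_7)_aff| = 9.


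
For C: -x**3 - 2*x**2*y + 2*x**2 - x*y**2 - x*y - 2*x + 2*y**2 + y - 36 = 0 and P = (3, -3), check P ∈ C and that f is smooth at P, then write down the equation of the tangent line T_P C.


Tangent line at P: 13*x - 14*y - 81 = 0.

Step 1: f(3, -3) = 0, so P lies on C.
Step 2: partial derivatives
  f_x(x, y) = -3*x**2 - 4*x*y + 4*x - y**2 - y - 2, f_y(x, y) = -2*x**2 - 2*x*y - x + 4*y + 1.
  f_x(P) = 13, f_y(P) = -14 (gradient nonzero, so P is smooth).
Step 3: tangent line at P: 13·(x − 3) + -14·(y − -3) = 0.
Expanding: 13*x - 14*y - 81 = 0.


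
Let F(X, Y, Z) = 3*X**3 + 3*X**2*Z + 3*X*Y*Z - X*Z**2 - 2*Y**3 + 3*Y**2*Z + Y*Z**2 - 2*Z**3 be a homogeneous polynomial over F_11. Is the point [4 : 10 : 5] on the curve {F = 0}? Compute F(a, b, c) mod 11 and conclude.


F(4,10,5) ≡ 3 (mod 11); P is NOT on the curve.

Evaluate F(4, 10, 5) term-by-term (mod 11).
  3*X**3 ↦ 3·64·1·1 = 192
  3*X**2*Z ↦ 3·16·1·5 = 240
  3*X*Y*Z ↦ 3·4·10·5 = 600
  -X*Z**2 ↦ -1·4·1·25 = -100
  -2*Y**3 ↦ -2·1·1000·1 = -2000
  3*Y**2*Z ↦ 3·1·100·5 = 1500
  Y*Z**2 ↦ 1·1·10·25 = 250
  -2*Z**3 ↦ -2·1·1·125 = -250
Sum: F(4, 10, 5) = (192) + (240) + (600) + (-100) + (-2000) + (1500) + (250) + (-250) = 432.
Reducing mod 11: 432 ≡ 3 (mod 11).
Since F(a, b, c) ≡ 3 ≠ 0 (mod 11), P does NOT lie on the curve.


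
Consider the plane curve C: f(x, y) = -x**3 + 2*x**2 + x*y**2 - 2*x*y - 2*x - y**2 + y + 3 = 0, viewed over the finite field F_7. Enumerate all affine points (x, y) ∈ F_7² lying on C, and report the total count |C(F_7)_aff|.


Affine F_7-points: {(1, 2), (3, 2), (3, 4), (5, 2)}; count = 4.

For each of the 49 pairs (x, y) ∈ F_7², evaluate f(x, y) mod 7. Record the zeros.
  x = 0: [0↦3, 1↦3, 2↦1, 3↦4, 4↦5, 5↦4, 6↦1]  zeros at y ∈ ∅
  x = 1: [0↦2, 1↦1, 2↦0, 3↦6, 4↦5, 5↦4, 6↦3]  zeros at y ∈ {2}
  x = 2: [0↦6, 1↦4, 2↦4, 3↦6, 4↦3, 5↦2, 6↦3]  zeros at y ∈ ∅
  x = 3: [0↦2, 1↦6, 2↦0, 3↦5, 4↦0, 5↦6, 6↦2]  zeros at y ∈ {2, 4}
  x = 4: [0↦5, 1↦1, 2↦3, 3↦4, 4↦4, 5↦3, 6↦1]  zeros at y ∈ ∅
  x = 5: [0↦2, 1↦4, 2↦0, 3↦4, 4↦2, 5↦1, 6↦1]  zeros at y ∈ {2}
  x = 6: [0↦1, 1↦2, 2↦6, 3↦6, 4↦2, 5↦1, 6↦3]  zeros at y ∈ ∅
Collecting zeros: affine points = {(1, 2), (3, 2), (3, 4), (5, 2)}.
Total count |C(F_7)_aff| = 4.


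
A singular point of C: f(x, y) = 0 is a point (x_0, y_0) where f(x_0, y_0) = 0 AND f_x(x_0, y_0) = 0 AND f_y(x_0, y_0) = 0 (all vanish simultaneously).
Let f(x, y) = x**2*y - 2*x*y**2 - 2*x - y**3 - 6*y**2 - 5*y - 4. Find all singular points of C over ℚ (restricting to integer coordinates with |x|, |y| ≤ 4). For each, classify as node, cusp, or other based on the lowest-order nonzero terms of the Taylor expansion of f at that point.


Singular points: {(-2, -1)}; classification: node.

Compute partial derivatives:
  f_x = 2*x*y - 2*y**2 - 2.
  f_y = x**2 - 4*x*y - 3*y**2 - 12*y - 5.
Scan x_0 ∈ {−4, ..., 4}. For each x_0, f_y(x_0, y) is a polynomial in y; find its integer roots y ∈ {−4, ..., 4}, then test f_x and f at those candidates.
  x = -4: f_y(-4, y) = -3*y**2 + 4*y + 11; no integer root y with |y| ≤ 4.
  x = -3: f_y(-3, y) = 4 - 3*y**2; no integer root y with |y| ≤ 4.
  x = -2: f_y(-2, y) = -3*y**2 - 4*y - 1; vanishes at y ∈ {-1}. (-2, -1): f_x = 0, f = 0 — SINGULAR.
  x = -1: f_y(-1, y) = -3*y**2 - 8*y - 4; vanishes at y ∈ {-2}. (-1, -2): f_x = -6 ≠ 0.
  x = 0: f_y(0, y) = -3*y**2 - 12*y - 5; no integer root y with |y| ≤ 4.
  x = 1: f_y(1, y) = -3*y**2 - 16*y - 4; no integer root y with |y| ≤ 4.
  x = 2: f_y(2, y) = -3*y**2 - 20*y - 1; no integer root y with |y| ≤ 4.
  x = 3: f_y(3, y) = -3*y**2 - 24*y + 4; no integer root y with |y| ≤ 4.
  x = 4: f_y(4, y) = -3*y**2 - 28*y + 11; no integer root y with |y| ≤ 4.
Only singular point on the grid: (-2, -1).
Classify: substitute x = -2 + u, y = -1 + v and expand: f = u**2*v - u**2 - 2*u*v**2 - v**3 + v**2.
No constant or linear terms (consistent with a singular point). Quadratic part: -u**2 + v**2. Cubic part: u**2*v - 2*u*v**2 - v**3.
The quadratic part v**2 - u**2 = (v − u)(v + u) splits into two distinct linear factors, so there are two distinct tangent lines y − -1 = ±(x − -2) — this is a node (ordinary double point).
Classification: node.


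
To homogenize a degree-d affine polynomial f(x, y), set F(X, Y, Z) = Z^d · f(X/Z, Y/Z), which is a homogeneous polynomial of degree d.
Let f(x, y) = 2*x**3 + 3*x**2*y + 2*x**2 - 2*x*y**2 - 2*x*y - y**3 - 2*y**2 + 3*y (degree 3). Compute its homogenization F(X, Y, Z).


F(X, Y, Z) = 2*X**3 + 3*X**2*Y + 2*X**2*Z - 2*X*Y**2 - 2*X*Y*Z - Y**3 - 2*Y**2*Z + 3*Y*Z**2

deg(f) = 3.
Substitute x = X/Z, y = Y/Z into f, then multiply by Z^3.
  monomial 2·x^3·y^0 ↦ 2·X^3·Y^0·Z^0.
  monomial 3·x^2·y^1 ↦ 3·X^2·Y^1·Z^0.
  monomial 2·x^2·y^0 ↦ 2·X^2·Y^0·Z^1.
  monomial -2·x^1·y^2 ↦ -2·X^1·Y^2·Z^0.
  monomial -2·x^1·y^1 ↦ -2·X^1·Y^1·Z^1.
  monomial -1·x^0·y^3 ↦ -1·X^0·Y^3·Z^0.
  monomial -2·x^0·y^2 ↦ -2·X^0·Y^2·Z^1.
  monomial 3·x^0·y^1 ↦ 3·X^0·Y^1·Z^2.
Collecting: F(X, Y, Z) = 2*X**3 + 3*X**2*Y + 2*X**2*Z - 2*X*Y**2 - 2*X*Y*Z - Y**3 - 2*Y**2*Z + 3*Y*Z**2.


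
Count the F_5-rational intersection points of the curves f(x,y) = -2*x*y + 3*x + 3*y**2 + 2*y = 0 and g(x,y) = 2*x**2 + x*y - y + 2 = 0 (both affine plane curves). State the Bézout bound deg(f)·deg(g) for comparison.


Common zeros: ∅; count = 0; Bézout bound = 4.

deg(f) = 2, deg(g) = 2, so Bézout bound = 4.
Scan x ∈ F_5. For each x, list the y ∈ F_5 with f(x, y) ≡ 0 and those with g(x, y) ≡ 0 (mod 5); the common zeros in that column are the intersection.
  x = 0: f ≡ 0 at y ∈ {0, 1}; g ≡ 0 at y ∈ {2}; common: ∅.
  x = 1: f ≡ 0 at y ∈ {2, 3}; g ≡ 0 at y ∈ ∅; common: ∅.
  x = 2: f ≡ 0 at y ∈ ∅; g ≡ 0 at y ∈ {0}; common: ∅.
  x = 3: f ≡ 0 at y ∈ ∅; g ≡ 0 at y ∈ {0}; common: ∅.
  x = 4: f ≡ 0 at y ∈ ∅; g ≡ 0 at y ∈ {2}; common: ∅.
Collecting: common zeros = ∅, so the count is 0.
Comparison with the Bézout bound: 0 ≤ 4 = deg(f)·deg(g), as expected for curves with no common component (the affine F_5-count falls short of the bound because intersections may lie at infinity, over extension fields, or carry multiplicity).


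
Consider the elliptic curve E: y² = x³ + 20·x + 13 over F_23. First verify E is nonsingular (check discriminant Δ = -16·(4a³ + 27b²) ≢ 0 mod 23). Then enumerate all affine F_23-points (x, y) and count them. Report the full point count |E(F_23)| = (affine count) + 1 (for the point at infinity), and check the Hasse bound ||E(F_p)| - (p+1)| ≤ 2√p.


Affine points = {(0, 6), (0, 17), (3, 10), (3, 13), (5, 10), (5, 13), (6, 2), (6, 21), (7, 6), (7, 17), (8, 8), (8, 15), (9, 5), (9, 18), (11, 0), (12, 7), (12, 16), (13, 3), (13, 20), (14, 1), (14, 22), (15, 10), (15, 13), (16, 6), (16, 17), (18, 8), (18, 15), (20, 8), (20, 15)}; affine count = 29; |E(F_23)| = 30.

Discriminant check: Δ ∝ 4a³ + 27b² = 4·20³ + 27·13² = 4·8000 + 27·169 ≡ 16 (mod 23). Nonzero ⇒ E is nonsingular.
For each x ∈ F_23, compute rhs = x³ + 20·x + 13 mod 23, then count y ∈ F_23 with y² ≡ rhs.
  x = 0: rhs = 13, matching y values: 6, 17 (2 points).
  x = 1: rhs = 11, matching y values: none (0 points).
  x = 2: rhs = 15, matching y values: none (0 points).
  x = 3: rhs = 8, matching y values: 10, 13 (2 points).
  x = 4: rhs = 19, matching y values: none (0 points).
  x = 5: rhs = 8, matching y values: 10, 13 (2 points).
  x = 6: rhs = 4, matching y values: 2, 21 (2 points).
  x = 7: rhs = 13, matching y values: 6, 17 (2 points).
  x = 8: rhs = 18, matching y values: 8, 15 (2 points).
  x = 9: rhs = 2, matching y values: 5, 18 (2 points).
  x = 10: rhs = 17, matching y values: none (0 points).
  x = 11: rhs = 0, matching y values: 0 (1 points).
  x = 12: rhs = 3, matching y values: 7, 16 (2 points).
  x = 13: rhs = 9, matching y values: 3, 20 (2 points).
  x = 14: rhs = 1, matching y values: 1, 22 (2 points).
  x = 15: rhs = 8, matching y values: 10, 13 (2 points).
  x = 16: rhs = 13, matching y values: 6, 17 (2 points).
  x = 17: rhs = 22, matching y values: none (0 points).
  x = 18: rhs = 18, matching y values: 8, 15 (2 points).
  x = 19: rhs = 7, matching y values: none (0 points).
  x = 20: rhs = 18, matching y values: 8, 15 (2 points).
  x = 21: rhs = 11, matching y values: none (0 points).
  x = 22: rhs = 15, matching y values: none (0 points).
Total affine count: 29.
Full point count |E(F_23)| = 29 + 1 = 30.
Hasse bound: |30 − (23+1)| = |6| = 6 ≤ 2√23 ≈ 9.5917 ✓.


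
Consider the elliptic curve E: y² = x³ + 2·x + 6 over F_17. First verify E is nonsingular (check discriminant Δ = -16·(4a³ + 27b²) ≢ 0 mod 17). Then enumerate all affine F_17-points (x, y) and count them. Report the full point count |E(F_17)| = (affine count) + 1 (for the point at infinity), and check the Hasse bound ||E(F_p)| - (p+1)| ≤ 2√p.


Affine points = {(1, 3), (1, 14), (2, 1), (2, 16), (6, 8), (6, 9), (11, 4), (11, 13), (13, 6), (13, 11)}; affine count = 10; |E(F_17)| = 11.

Discriminant check: Δ ∝ 4a³ + 27b² = 4·2³ + 27·6² = 4·8 + 27·36 ≡ 1 (mod 17). Nonzero ⇒ E is nonsingular.
For each x ∈ F_17, compute rhs = x³ + 2·x + 6 mod 17, then count y ∈ F_17 with y² ≡ rhs.
  x = 0: rhs = 6, matching y values: none (0 points).
  x = 1: rhs = 9, matching y values: 3, 14 (2 points).
  x = 2: rhs = 1, matching y values: 1, 16 (2 points).
  x = 3: rhs = 5, matching y values: none (0 points).
  x = 4: rhs = 10, matching y values: none (0 points).
  x = 5: rhs = 5, matching y values: none (0 points).
  x = 6: rhs = 13, matching y values: 8, 9 (2 points).
  x = 7: rhs = 6, matching y values: none (0 points).
  x = 8: rhs = 7, matching y values: none (0 points).
  x = 9: rhs = 5, matching y values: none (0 points).
  x = 10: rhs = 6, matching y values: none (0 points).
  x = 11: rhs = 16, matching y values: 4, 13 (2 points).
  x = 12: rhs = 7, matching y values: none (0 points).
  x = 13: rhs = 2, matching y values: 6, 11 (2 points).
  x = 14: rhs = 7, matching y values: none (0 points).
  x = 15: rhs = 11, matching y values: none (0 points).
  x = 16: rhs = 3, matching y values: none (0 points).
Total affine count: 10.
Full point count |E(F_17)| = 10 + 1 = 11.
Hasse bound: |11 − (17+1)| = |-7| = 7 ≤ 2√17 ≈ 8.2462 ✓.


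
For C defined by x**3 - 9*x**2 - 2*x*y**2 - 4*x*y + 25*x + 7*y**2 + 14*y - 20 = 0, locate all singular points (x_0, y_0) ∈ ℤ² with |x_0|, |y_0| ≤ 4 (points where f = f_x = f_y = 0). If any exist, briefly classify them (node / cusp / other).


Singular points: {(3, -1)}; classification: cusp.

Compute partial derivatives:
  f_x = 3*x**2 - 18*x - 2*y**2 - 4*y + 25.
  f_y = -4*x*y - 4*x + 14*y + 14.
Scan x_0 ∈ {−4, ..., 4}. For each x_0, f_y(x_0, y) is a polynomial in y; find its integer roots y ∈ {−4, ..., 4}, then test f_x and f at those candidates.
  x = -4: f_y(-4, y) = 30*y + 30; vanishes at y ∈ {-1}. (-4, -1): f_x = 147 ≠ 0.
  x = -3: f_y(-3, y) = 26*y + 26; vanishes at y ∈ {-1}. (-3, -1): f_x = 108 ≠ 0.
  x = -2: f_y(-2, y) = 22*y + 22; vanishes at y ∈ {-1}. (-2, -1): f_x = 75 ≠ 0.
  x = -1: f_y(-1, y) = 18*y + 18; vanishes at y ∈ {-1}. (-1, -1): f_x = 48 ≠ 0.
  x = 0: f_y(0, y) = 14*y + 14; vanishes at y ∈ {-1}. (0, -1): f_x = 27 ≠ 0.
  x = 1: f_y(1, y) = 10*y + 10; vanishes at y ∈ {-1}. (1, -1): f_x = 12 ≠ 0.
  x = 2: f_y(2, y) = 6*y + 6; vanishes at y ∈ {-1}. (2, -1): f_x = 3 ≠ 0.
  x = 3: f_y(3, y) = 2*y + 2; vanishes at y ∈ {-1}. (3, -1): f_x = 0, f = 0 — SINGULAR.
  x = 4: f_y(4, y) = -2*y - 2; vanishes at y ∈ {-1}. (4, -1): f_x = 3 ≠ 0.
Only singular point on the grid: (3, -1).
Classify: substitute x = 3 + u, y = -1 + v and expand: f = u**3 - 2*u*v**2 + v**2.
No constant or linear terms (consistent with a singular point). Quadratic part: v**2. Cubic part: u**3 - 2*u*v**2.
The quadratic part v**2 is a perfect square, so there is a single (double) tangent line v = 0, i.e. y = -1. Restricting the cubic part to that line (v = 0) leaves u**3 ≠ 0, so f is not divisible by v and the branch is v² ≈ -u**3 to lowest order — this is a cusp.
Classification: cusp.


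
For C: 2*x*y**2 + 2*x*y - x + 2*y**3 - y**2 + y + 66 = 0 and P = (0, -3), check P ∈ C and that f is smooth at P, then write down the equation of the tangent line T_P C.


Tangent line at P: 11*x + 61*y + 183 = 0.

Step 1: f(0, -3) = 0, so P lies on C.
Step 2: partial derivatives
  f_x(x, y) = 2*y**2 + 2*y - 1, f_y(x, y) = 4*x*y + 2*x + 6*y**2 - 2*y + 1.
  f_x(P) = 11, f_y(P) = 61 (gradient nonzero, so P is smooth).
Step 3: tangent line at P: 11·(x − 0) + 61·(y − -3) = 0.
Expanding: 11*x + 61*y + 183 = 0.


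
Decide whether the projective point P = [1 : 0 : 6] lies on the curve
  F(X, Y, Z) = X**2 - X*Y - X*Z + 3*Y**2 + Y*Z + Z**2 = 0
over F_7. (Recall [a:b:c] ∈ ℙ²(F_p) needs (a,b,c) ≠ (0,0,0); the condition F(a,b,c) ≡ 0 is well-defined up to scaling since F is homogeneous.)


F(1,0,6) ≡ 3 (mod 7); P is NOT on the curve.

Evaluate F(1, 0, 6) term-by-term (mod 7).
  X**2 ↦ 1·1·1·1 = 1
  -X*Y ↦ -1·1·0·1 = 0
  -X*Z ↦ -1·1·1·6 = -6
  3*Y**2 ↦ 3·1·0·1 = 0
  Y*Z ↦ 1·1·0·6 = 0
  Z**2 ↦ 1·1·1·36 = 36
Sum: F(1, 0, 6) = (1) + (0) + (-6) + (0) + (0) + (36) = 31.
Reducing mod 7: 31 ≡ 3 (mod 7).
Since F(a, b, c) ≡ 3 ≠ 0 (mod 7), P does NOT lie on the curve.


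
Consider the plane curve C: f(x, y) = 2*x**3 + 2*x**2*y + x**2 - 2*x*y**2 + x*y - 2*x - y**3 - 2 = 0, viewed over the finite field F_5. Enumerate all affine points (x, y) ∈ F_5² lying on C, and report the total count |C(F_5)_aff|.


Affine F_5-points: {(0, 2), (1, 4), (2, 2), (3, 0), (3, 2)}; count = 5.

For each of the 25 pairs (x, y) ∈ F_5², evaluate f(x, y) mod 5. Record the zeros.
  x = 0: [0↦3, 1↦2, 2↦0, 3↦1, 4↦4]  zeros at y ∈ {2}
  x = 1: [0↦4, 1↦4, 2↦4, 3↦3, 4↦0]  zeros at y ∈ {4}
  x = 2: [0↦4, 1↦4, 2↦0, 3↦1, 4↦1]  zeros at y ∈ {2}
  x = 3: [0↦0, 1↦4, 2↦0, 3↦2, 4↦4]  zeros at y ∈ {0, 2}
  x = 4: [0↦4, 1↦1, 2↦1, 3↦3, 4↦1]  zeros at y ∈ ∅
Collecting zeros: affine points = {(0, 2), (1, 4), (2, 2), (3, 0), (3, 2)}.
Total count |C(F_5)_aff| = 5.


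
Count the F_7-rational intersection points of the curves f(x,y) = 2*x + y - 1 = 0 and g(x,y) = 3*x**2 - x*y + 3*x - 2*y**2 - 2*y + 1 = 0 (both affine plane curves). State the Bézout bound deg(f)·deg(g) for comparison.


Common zeros: ∅; count = 0; Bézout bound = 2.

deg(f) = 1, deg(g) = 2, so Bézout bound = 2.
Scan x ∈ F_7. For each x, list the y ∈ F_7 with f(x, y) ≡ 0 and those with g(x, y) ≡ 0 (mod 7); the common zeros in that column are the intersection.
  x = 0: f ≡ 0 at y ∈ {1}; g ≡ 0 at y ∈ ∅; common: ∅.
  x = 1: f ≡ 0 at y ∈ {6}; g ≡ 0 at y ∈ {0, 2}; common: ∅.
  x = 2: f ≡ 0 at y ∈ {4}; g ≡ 0 at y ∈ {6}; common: ∅.
  x = 3: f ≡ 0 at y ∈ {2}; g ≡ 0 at y ∈ ∅; common: ∅.
  x = 4: f ≡ 0 at y ∈ {0}; g ≡ 0 at y ∈ ∅; common: ∅.
  x = 5: f ≡ 0 at y ∈ {5}; g ≡ 0 at y ∈ {0}; common: ∅.
  x = 6: f ≡ 0 at y ∈ {3}; g ≡ 0 at y ∈ {4, 6}; common: ∅.
Collecting: common zeros = ∅, so the count is 0.
Comparison with the Bézout bound: 0 ≤ 2 = deg(f)·deg(g), as expected for curves with no common component (the affine F_7-count falls short of the bound because intersections may lie at infinity, over extension fields, or carry multiplicity).


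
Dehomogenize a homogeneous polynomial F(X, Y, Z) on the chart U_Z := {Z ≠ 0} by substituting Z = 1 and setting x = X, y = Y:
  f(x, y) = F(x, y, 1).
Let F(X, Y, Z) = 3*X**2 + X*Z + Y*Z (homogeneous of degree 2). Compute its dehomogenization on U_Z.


f(x, y) = 3*x**2 + x + y

On U_Z we set Z = 1. Each monomial c·X^i·Y^j·Z^k in F becomes c·x^i·y^j·1^k = c·x^i·y^j.
Substituting Z = 1: F(X, Y, 1) = 3*x**2 + x + y.
Note: deg(f) ≤ deg(F) = 2; strict inequality happens when F is divisible by Z (lost terms).


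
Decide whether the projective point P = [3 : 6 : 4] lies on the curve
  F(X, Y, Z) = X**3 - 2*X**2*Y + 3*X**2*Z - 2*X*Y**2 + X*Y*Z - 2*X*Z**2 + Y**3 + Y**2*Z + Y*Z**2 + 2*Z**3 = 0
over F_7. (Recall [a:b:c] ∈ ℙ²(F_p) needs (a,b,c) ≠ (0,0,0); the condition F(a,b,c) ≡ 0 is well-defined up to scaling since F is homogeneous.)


F(3,6,4) ≡ 0 (mod 7); P is on the curve.

Evaluate F(3, 6, 4) term-by-term (mod 7).
  X**3 ↦ 1·27·1·1 = 27
  -2*X**2*Y ↦ -2·9·6·1 = -108
  3*X**2*Z ↦ 3·9·1·4 = 108
  -2*X*Y**2 ↦ -2·3·36·1 = -216
  X*Y*Z ↦ 1·3·6·4 = 72
  -2*X*Z**2 ↦ -2·3·1·16 = -96
  Y**3 ↦ 1·1·216·1 = 216
  Y**2*Z ↦ 1·1·36·4 = 144
  Y*Z**2 ↦ 1·1·6·16 = 96
  2*Z**3 ↦ 2·1·1·64 = 128
Sum: F(3, 6, 4) = (27) + (-108) + (108) + (-216) + (72) + (-96) + (216) + (144) + (96) + (128) = 371.
Reducing mod 7: 371 ≡ 0 (mod 7).
Since F(a, b, c) ≡ 0 (mod 7), P lies on the curve.


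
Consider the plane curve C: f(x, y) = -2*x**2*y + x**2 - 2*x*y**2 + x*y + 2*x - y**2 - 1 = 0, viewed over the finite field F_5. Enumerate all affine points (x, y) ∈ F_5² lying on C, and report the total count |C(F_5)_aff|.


Affine F_5-points: {(0, 2), (0, 3), (1, 4), (2, 2)}; count = 4.

For each of the 25 pairs (x, y) ∈ F_5², evaluate f(x, y) mod 5. Record the zeros.
  x = 0: [0↦4, 1↦3, 2↦0, 3↦0, 4↦3]  zeros at y ∈ {2, 3}
  x = 1: [0↦2, 1↦3, 2↦3, 3↦2, 4↦0]  zeros at y ∈ {4}
  x = 2: [0↦2, 1↦1, 2↦0, 3↦4, 4↦3]  zeros at y ∈ {2}
  x = 3: [0↦4, 1↦2, 2↦1, 3↦1, 4↦2]  zeros at y ∈ ∅
  x = 4: [0↦3, 1↦1, 2↦1, 3↦3, 4↦2]  zeros at y ∈ ∅
Collecting zeros: affine points = {(0, 2), (0, 3), (1, 4), (2, 2)}.
Total count |C(F_5)_aff| = 4.


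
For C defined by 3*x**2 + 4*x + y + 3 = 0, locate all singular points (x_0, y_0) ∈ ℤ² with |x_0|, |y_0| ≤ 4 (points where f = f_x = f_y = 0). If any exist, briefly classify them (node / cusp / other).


No singular points in the scanned grid; C is smooth there.

Compute partial derivatives:
  f_x = 6*x + 4.
  f_y = 1.
f_y = 1 is a nonzero constant, so f_y never vanishes: no point (x, y) can satisfy f = f_x = f_y = 0. In particular no (x, y) ∈ {−4, ..., 4}² is singular; the curve is smooth.


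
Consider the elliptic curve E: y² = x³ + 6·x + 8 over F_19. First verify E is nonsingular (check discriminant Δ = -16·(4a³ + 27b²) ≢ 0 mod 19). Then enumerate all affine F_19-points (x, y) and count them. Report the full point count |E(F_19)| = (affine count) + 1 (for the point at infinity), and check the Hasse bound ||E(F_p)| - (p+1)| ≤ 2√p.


Affine points = {(2, 3), (2, 16), (4, 1), (4, 18), (5, 7), (5, 12), (8, 6), (8, 13), (10, 2), (10, 17), (14, 9), (14, 10), (16, 1), (16, 18), (17, 8), (17, 11), (18, 1), (18, 18)}; affine count = 18; |E(F_19)| = 19.

Discriminant check: Δ ∝ 4a³ + 27b² = 4·6³ + 27·8² = 4·216 + 27·64 ≡ 8 (mod 19). Nonzero ⇒ E is nonsingular.
For each x ∈ F_19, compute rhs = x³ + 6·x + 8 mod 19, then count y ∈ F_19 with y² ≡ rhs.
  x = 0: rhs = 8, matching y values: none (0 points).
  x = 1: rhs = 15, matching y values: none (0 points).
  x = 2: rhs = 9, matching y values: 3, 16 (2 points).
  x = 3: rhs = 15, matching y values: none (0 points).
  x = 4: rhs = 1, matching y values: 1, 18 (2 points).
  x = 5: rhs = 11, matching y values: 7, 12 (2 points).
  x = 6: rhs = 13, matching y values: none (0 points).
  x = 7: rhs = 13, matching y values: none (0 points).
  x = 8: rhs = 17, matching y values: 6, 13 (2 points).
  x = 9: rhs = 12, matching y values: none (0 points).
  x = 10: rhs = 4, matching y values: 2, 17 (2 points).
  x = 11: rhs = 18, matching y values: none (0 points).
  x = 12: rhs = 3, matching y values: none (0 points).
  x = 13: rhs = 3, matching y values: none (0 points).
  x = 14: rhs = 5, matching y values: 9, 10 (2 points).
  x = 15: rhs = 15, matching y values: none (0 points).
  x = 16: rhs = 1, matching y values: 1, 18 (2 points).
  x = 17: rhs = 7, matching y values: 8, 11 (2 points).
  x = 18: rhs = 1, matching y values: 1, 18 (2 points).
Total affine count: 18.
Full point count |E(F_19)| = 18 + 1 = 19.
Hasse bound: |19 − (19+1)| = |-1| = 1 ≤ 2√19 ≈ 8.7178 ✓.


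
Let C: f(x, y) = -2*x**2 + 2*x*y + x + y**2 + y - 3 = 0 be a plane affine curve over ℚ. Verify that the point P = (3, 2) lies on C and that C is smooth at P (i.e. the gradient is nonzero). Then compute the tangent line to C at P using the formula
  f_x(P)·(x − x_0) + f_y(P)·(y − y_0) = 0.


Tangent line at P: -7*x + 11*y - 1 = 0.

Step 1: f(3, 2) = 0, so P lies on C.
Step 2: partial derivatives
  f_x(x, y) = -4*x + 2*y + 1, f_y(x, y) = 2*x + 2*y + 1.
  f_x(P) = -7, f_y(P) = 11 (gradient nonzero, so P is smooth).
Step 3: tangent line at P: -7·(x − 3) + 11·(y − 2) = 0.
Expanding: -7*x + 11*y - 1 = 0.


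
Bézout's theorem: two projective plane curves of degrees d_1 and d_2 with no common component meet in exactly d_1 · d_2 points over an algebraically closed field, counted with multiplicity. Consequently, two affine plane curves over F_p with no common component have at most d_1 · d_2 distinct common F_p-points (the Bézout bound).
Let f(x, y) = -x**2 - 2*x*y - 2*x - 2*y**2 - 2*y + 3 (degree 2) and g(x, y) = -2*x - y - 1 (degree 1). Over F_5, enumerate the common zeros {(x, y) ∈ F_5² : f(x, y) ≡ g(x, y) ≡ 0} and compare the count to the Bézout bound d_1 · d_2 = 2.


Common zeros: {(2, 0)}; count = 1; Bézout bound = 2.

deg(f) = 2, deg(g) = 1, so Bézout bound = 2.
Scan x ∈ F_5. For each x, list the y ∈ F_5 with f(x, y) ≡ 0 and those with g(x, y) ≡ 0 (mod 5); the common zeros in that column are the intersection.
  x = 0: f ≡ 0 at y ∈ ∅; g ≡ 0 at y ∈ {4}; common: ∅.
  x = 1: f ≡ 0 at y ∈ {0, 3}; g ≡ 0 at y ∈ {2}; common: ∅.
  x = 2: f ≡ 0 at y ∈ {0, 2}; g ≡ 0 at y ∈ {0}; common: {0}.
  x = 3: f ≡ 0 at y ∈ ∅; g ≡ 0 at y ∈ {3}; common: ∅.
  x = 4: f ≡ 0 at y ∈ ∅; g ≡ 0 at y ∈ {1}; common: ∅.
Collecting: common zeros = {(2, 0)}, so the count is 1.
Comparison with the Bézout bound: 1 ≤ 2 = deg(f)·deg(g), as expected for curves with no common component (the affine F_5-count falls short of the bound because intersections may lie at infinity, over extension fields, or carry multiplicity).


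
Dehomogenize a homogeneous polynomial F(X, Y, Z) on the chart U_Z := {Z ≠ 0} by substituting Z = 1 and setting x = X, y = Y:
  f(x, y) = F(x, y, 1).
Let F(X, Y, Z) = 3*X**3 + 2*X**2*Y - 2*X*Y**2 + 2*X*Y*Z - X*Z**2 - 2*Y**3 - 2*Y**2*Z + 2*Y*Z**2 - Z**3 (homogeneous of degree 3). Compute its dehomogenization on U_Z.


f(x, y) = 3*x**3 + 2*x**2*y - 2*x*y**2 + 2*x*y - x - 2*y**3 - 2*y**2 + 2*y - 1

On U_Z we set Z = 1. Each monomial c·X^i·Y^j·Z^k in F becomes c·x^i·y^j·1^k = c·x^i·y^j.
Substituting Z = 1: F(X, Y, 1) = 3*x**3 + 2*x**2*y - 2*x*y**2 + 2*x*y - x - 2*y**3 - 2*y**2 + 2*y - 1.
Note: deg(f) ≤ deg(F) = 3; strict inequality happens when F is divisible by Z (lost terms).


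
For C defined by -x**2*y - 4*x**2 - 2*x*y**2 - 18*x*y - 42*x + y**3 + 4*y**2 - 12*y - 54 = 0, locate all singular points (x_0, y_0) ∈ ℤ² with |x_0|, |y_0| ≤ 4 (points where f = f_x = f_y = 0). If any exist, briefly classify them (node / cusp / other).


Singular points: {(-3, -3)}; classification: node.

Compute partial derivatives:
  f_x = -2*x*y - 8*x - 2*y**2 - 18*y - 42.
  f_y = -x**2 - 4*x*y - 18*x + 3*y**2 + 8*y - 12.
Scan x_0 ∈ {−4, ..., 4}. For each x_0, f_y(x_0, y) is a polynomial in y; find its integer roots y ∈ {−4, ..., 4}, then test f_x and f at those candidates.
  x = -4: f_y(-4, y) = 3*y**2 + 24*y + 44; no integer root y with |y| ≤ 4.
  x = -3: f_y(-3, y) = 3*y**2 + 20*y + 33; vanishes at y ∈ {-3}. (-3, -3): f_x = 0, f = 0 — SINGULAR.
  x = -2: f_y(-2, y) = 3*y**2 + 16*y + 20; vanishes at y ∈ {-2}. (-2, -2): f_x = -6 ≠ 0.
  x = -1: f_y(-1, y) = 3*y**2 + 12*y + 5; no integer root y with |y| ≤ 4.
  x = 0: f_y(0, y) = 3*y**2 + 8*y - 12; no integer root y with |y| ≤ 4.
  x = 1: f_y(1, y) = 3*y**2 + 4*y - 31; no integer root y with |y| ≤ 4.
  x = 2: f_y(2, y) = 3*y**2 - 52; no integer root y with |y| ≤ 4.
  x = 3: f_y(3, y) = 3*y**2 - 4*y - 75; no integer root y with |y| ≤ 4.
  x = 4: f_y(4, y) = 3*y**2 - 8*y - 100; no integer root y with |y| ≤ 4.
Only singular point on the grid: (-3, -3).
Classify: substitute x = -3 + u, y = -3 + v and expand: f = -u**2*v - u**2 - 2*u*v**2 + v**3 + v**2.
No constant or linear terms (consistent with a singular point). Quadratic part: -u**2 + v**2. Cubic part: -u**2*v - 2*u*v**2 + v**3.
The quadratic part v**2 - u**2 = (v − u)(v + u) splits into two distinct linear factors, so there are two distinct tangent lines y − -3 = ±(x − -3) — this is a node (ordinary double point).
Classification: node.


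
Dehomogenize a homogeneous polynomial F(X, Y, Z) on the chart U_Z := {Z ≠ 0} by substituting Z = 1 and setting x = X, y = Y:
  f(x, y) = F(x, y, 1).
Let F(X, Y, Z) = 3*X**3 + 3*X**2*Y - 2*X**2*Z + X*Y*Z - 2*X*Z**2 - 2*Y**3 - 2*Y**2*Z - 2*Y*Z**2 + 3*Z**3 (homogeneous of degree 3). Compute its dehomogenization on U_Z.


f(x, y) = 3*x**3 + 3*x**2*y - 2*x**2 + x*y - 2*x - 2*y**3 - 2*y**2 - 2*y + 3

On U_Z we set Z = 1. Each monomial c·X^i·Y^j·Z^k in F becomes c·x^i·y^j·1^k = c·x^i·y^j.
Substituting Z = 1: F(X, Y, 1) = 3*x**3 + 3*x**2*y - 2*x**2 + x*y - 2*x - 2*y**3 - 2*y**2 - 2*y + 3.
Note: deg(f) ≤ deg(F) = 3; strict inequality happens when F is divisible by Z (lost terms).


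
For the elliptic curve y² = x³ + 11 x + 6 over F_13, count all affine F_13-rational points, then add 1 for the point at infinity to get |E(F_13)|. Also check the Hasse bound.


Affine points = {(2, 6), (2, 7), (3, 1), (3, 12), (4, 6), (4, 7), (5, 2), (5, 11), (7, 6), (7, 7)}; affine count = 10; |E(F_13)| = 11.

Discriminant check: Δ ∝ 4a³ + 27b² = 4·11³ + 27·6² = 4·1331 + 27·36 ≡ 4 (mod 13). Nonzero ⇒ E is nonsingular.
For each x ∈ F_13, compute rhs = x³ + 11·x + 6 mod 13, then count y ∈ F_13 with y² ≡ rhs.
  x = 0: rhs = 6, matching y values: none (0 points).
  x = 1: rhs = 5, matching y values: none (0 points).
  x = 2: rhs = 10, matching y values: 6, 7 (2 points).
  x = 3: rhs = 1, matching y values: 1, 12 (2 points).
  x = 4: rhs = 10, matching y values: 6, 7 (2 points).
  x = 5: rhs = 4, matching y values: 2, 11 (2 points).
  x = 6: rhs = 2, matching y values: none (0 points).
  x = 7: rhs = 10, matching y values: 6, 7 (2 points).
  x = 8: rhs = 8, matching y values: none (0 points).
  x = 9: rhs = 2, matching y values: none (0 points).
  x = 10: rhs = 11, matching y values: none (0 points).
  x = 11: rhs = 2, matching y values: none (0 points).
  x = 12: rhs = 7, matching y values: none (0 points).
Total affine count: 10.
Full point count |E(F_13)| = 10 + 1 = 11.
Hasse bound: |11 − (13+1)| = |-3| = 3 ≤ 2√13 ≈ 7.2111 ✓.


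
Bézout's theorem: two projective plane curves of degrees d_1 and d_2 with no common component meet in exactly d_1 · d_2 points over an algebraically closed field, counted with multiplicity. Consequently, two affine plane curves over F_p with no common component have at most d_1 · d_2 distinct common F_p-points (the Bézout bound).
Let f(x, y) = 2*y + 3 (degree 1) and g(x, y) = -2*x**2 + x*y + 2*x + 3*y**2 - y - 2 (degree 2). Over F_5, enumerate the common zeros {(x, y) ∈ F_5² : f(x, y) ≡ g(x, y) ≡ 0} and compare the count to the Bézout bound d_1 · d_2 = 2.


Common zeros: {(0, 1), (4, 1)}; count = 2; Bézout bound = 2.

deg(f) = 1, deg(g) = 2, so Bézout bound = 2.
Scan x ∈ F_5. For each x, list the y ∈ F_5 with f(x, y) ≡ 0 and those with g(x, y) ≡ 0 (mod 5); the common zeros in that column are the intersection.
  x = 0: f ≡ 0 at y ∈ {1}; g ≡ 0 at y ∈ {1}; common: {1}.
  x = 1: f ≡ 0 at y ∈ {1}; g ≡ 0 at y ∈ {2, 3}; common: ∅.
  x = 2: f ≡ 0 at y ∈ {1}; g ≡ 0 at y ∈ ∅; common: ∅.
  x = 3: f ≡ 0 at y ∈ {1}; g ≡ 0 at y ∈ ∅; common: ∅.
  x = 4: f ≡ 0 at y ∈ {1}; g ≡ 0 at y ∈ {1, 3}; common: {1}.
Collecting: common zeros = {(0, 1), (4, 1)}, so the count is 2.
Comparison with the Bézout bound: 2 ≤ 2 = deg(f)·deg(g), as expected for curves with no common component (the bound is attained).


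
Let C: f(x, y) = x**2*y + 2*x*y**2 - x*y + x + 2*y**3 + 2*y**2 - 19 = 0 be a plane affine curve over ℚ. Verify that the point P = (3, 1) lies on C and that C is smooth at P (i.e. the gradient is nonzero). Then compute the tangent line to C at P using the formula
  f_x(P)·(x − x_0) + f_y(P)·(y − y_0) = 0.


Tangent line at P: 8*x + 28*y - 52 = 0.

Step 1: f(3, 1) = 0, so P lies on C.
Step 2: partial derivatives
  f_x(x, y) = 2*x*y + 2*y**2 - y + 1, f_y(x, y) = x**2 + 4*x*y - x + 6*y**2 + 4*y.
  f_x(P) = 8, f_y(P) = 28 (gradient nonzero, so P is smooth).
Step 3: tangent line at P: 8·(x − 3) + 28·(y − 1) = 0.
Expanding: 8*x + 28*y - 52 = 0.


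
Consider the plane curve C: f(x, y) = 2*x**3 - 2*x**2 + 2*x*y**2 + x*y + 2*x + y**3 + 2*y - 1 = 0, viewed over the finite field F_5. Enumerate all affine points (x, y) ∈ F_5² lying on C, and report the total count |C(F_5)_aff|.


Affine F_5-points: {(1, 3), (2, 1), (2, 4), (4, 2), (4, 3)}; count = 5.

For each of the 25 pairs (x, y) ∈ F_5², evaluate f(x, y) mod 5. Record the zeros.
  x = 0: [0↦4, 1↦2, 2↦1, 3↦2, 4↦1]  zeros at y ∈ ∅
  x = 1: [0↦1, 1↦2, 2↦3, 3↦0, 4↦4]  zeros at y ∈ {3}
  x = 2: [0↦1, 1↦0, 2↦3, 3↦1, 4↦0]  zeros at y ∈ {1, 4}
  x = 3: [0↦1, 1↦3, 2↦3, 3↦2, 4↦1]  zeros at y ∈ ∅
  x = 4: [0↦3, 1↦3, 2↦0, 3↦0, 4↦4]  zeros at y ∈ {2, 3}
Collecting zeros: affine points = {(1, 3), (2, 1), (2, 4), (4, 2), (4, 3)}.
Total count |C(F_5)_aff| = 5.


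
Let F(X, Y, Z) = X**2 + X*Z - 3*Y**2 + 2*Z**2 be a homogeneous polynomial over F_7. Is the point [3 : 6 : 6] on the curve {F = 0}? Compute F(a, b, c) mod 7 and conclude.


F(3,6,6) ≡ 5 (mod 7); P is NOT on the curve.

Evaluate F(3, 6, 6) term-by-term (mod 7).
  X**2 ↦ 1·9·1·1 = 9
  X*Z ↦ 1·3·1·6 = 18
  -3*Y**2 ↦ -3·1·36·1 = -108
  2*Z**2 ↦ 2·1·1·36 = 72
Sum: F(3, 6, 6) = (9) + (18) + (-108) + (72) = -9.
Reducing mod 7: -9 ≡ 5 (mod 7).
Since F(a, b, c) ≡ 5 ≠ 0 (mod 7), P does NOT lie on the curve.


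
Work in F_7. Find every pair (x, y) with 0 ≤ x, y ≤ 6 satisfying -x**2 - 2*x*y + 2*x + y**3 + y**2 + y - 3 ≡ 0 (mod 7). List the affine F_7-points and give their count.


Affine F_7-points: {(0, 1), (2, 6), (3, 5)}; count = 3.

For each of the 49 pairs (x, y) ∈ F_7², evaluate f(x, y) mod 7. Record the zeros.
  x = 0: [0↦4, 1↦0, 2↦4, 3↦1, 4↦4, 5↦5, 6↦3]  zeros at y ∈ {1}
  x = 1: [0↦5, 1↦6, 2↦1, 3↦3, 4↦4, 5↦3, 6↦6]  zeros at y ∈ ∅
  x = 2: [0↦4, 1↦3, 2↦3, 3↦3, 4↦2, 5↦6, 6↦0]  zeros at y ∈ {6}
  x = 3: [0↦1, 1↦5, 2↦3, 3↦1, 4↦5, 5↦0, 6↦6]  zeros at y ∈ {5}
  x = 4: [0↦3, 1↦5, 2↦1, 3↦4, 4↦6, 5↦6, 6↦3]  zeros at y ∈ ∅
  x = 5: [0↦3, 1↦3, 2↦4, 3↦5, 4↦5, 5↦3, 6↦5]  zeros at y ∈ ∅
  x = 6: [0↦1, 1↦6, 2↦5, 3↦4, 4↦2, 5↦5, 6↦5]  zeros at y ∈ ∅
Collecting zeros: affine points = {(0, 1), (2, 6), (3, 5)}.
Total count |C(F_7)_aff| = 3.


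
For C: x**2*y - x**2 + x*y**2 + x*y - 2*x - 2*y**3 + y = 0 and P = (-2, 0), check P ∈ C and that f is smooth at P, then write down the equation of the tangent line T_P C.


Tangent line at P: 2*x + 3*y + 4 = 0.

Step 1: f(-2, 0) = 0, so P lies on C.
Step 2: partial derivatives
  f_x(x, y) = 2*x*y - 2*x + y**2 + y - 2, f_y(x, y) = x**2 + 2*x*y + x - 6*y**2 + 1.
  f_x(P) = 2, f_y(P) = 3 (gradient nonzero, so P is smooth).
Step 3: tangent line at P: 2·(x − -2) + 3·(y − 0) = 0.
Expanding: 2*x + 3*y + 4 = 0.


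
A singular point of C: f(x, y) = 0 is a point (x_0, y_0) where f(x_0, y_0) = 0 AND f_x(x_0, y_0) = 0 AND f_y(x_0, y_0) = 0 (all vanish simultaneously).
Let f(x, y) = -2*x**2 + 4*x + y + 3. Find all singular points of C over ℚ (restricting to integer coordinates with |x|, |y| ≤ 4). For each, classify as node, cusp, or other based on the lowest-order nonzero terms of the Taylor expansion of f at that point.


No singular points in the scanned grid; C is smooth there.

Compute partial derivatives:
  f_x = 4 - 4*x.
  f_y = 1.
f_y = 1 is a nonzero constant, so f_y never vanishes: no point (x, y) can satisfy f = f_x = f_y = 0. In particular no (x, y) ∈ {−4, ..., 4}² is singular; the curve is smooth.


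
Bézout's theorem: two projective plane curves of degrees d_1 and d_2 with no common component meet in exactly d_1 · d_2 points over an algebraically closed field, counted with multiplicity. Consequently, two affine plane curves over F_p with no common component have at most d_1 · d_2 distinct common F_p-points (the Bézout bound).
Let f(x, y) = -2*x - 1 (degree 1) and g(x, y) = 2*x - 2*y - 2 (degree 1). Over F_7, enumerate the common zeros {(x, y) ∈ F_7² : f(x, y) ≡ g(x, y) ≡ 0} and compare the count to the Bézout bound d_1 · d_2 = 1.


Common zeros: {(3, 2)}; count = 1; Bézout bound = 1.

deg(f) = 1, deg(g) = 1, so Bézout bound = 1.
Scan x ∈ F_7. For each x, list the y ∈ F_7 with f(x, y) ≡ 0 and those with g(x, y) ≡ 0 (mod 7); the common zeros in that column are the intersection.
  x = 0: f ≡ 0 at y ∈ ∅; g ≡ 0 at y ∈ {6}; common: ∅.
  x = 1: f ≡ 0 at y ∈ ∅; g ≡ 0 at y ∈ {0}; common: ∅.
  x = 2: f ≡ 0 at y ∈ ∅; g ≡ 0 at y ∈ {1}; common: ∅.
  x = 3: f ≡ 0 at y ∈ {0, 1, 2, 3, 4, 5, 6}; g ≡ 0 at y ∈ {2}; common: {2}.
  x = 4: f ≡ 0 at y ∈ ∅; g ≡ 0 at y ∈ {3}; common: ∅.
  x = 5: f ≡ 0 at y ∈ ∅; g ≡ 0 at y ∈ {4}; common: ∅.
  x = 6: f ≡ 0 at y ∈ ∅; g ≡ 0 at y ∈ {5}; common: ∅.
Collecting: common zeros = {(3, 2)}, so the count is 1.
Comparison with the Bézout bound: 1 ≤ 1 = deg(f)·deg(g), as expected for curves with no common component (the bound is attained).


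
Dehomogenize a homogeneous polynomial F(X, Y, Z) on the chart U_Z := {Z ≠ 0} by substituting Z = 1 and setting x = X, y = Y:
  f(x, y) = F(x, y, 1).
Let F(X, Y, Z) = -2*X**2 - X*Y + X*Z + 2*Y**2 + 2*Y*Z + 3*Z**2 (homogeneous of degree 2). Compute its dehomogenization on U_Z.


f(x, y) = -2*x**2 - x*y + x + 2*y**2 + 2*y + 3

On U_Z we set Z = 1. Each monomial c·X^i·Y^j·Z^k in F becomes c·x^i·y^j·1^k = c·x^i·y^j.
Substituting Z = 1: F(X, Y, 1) = -2*x**2 - x*y + x + 2*y**2 + 2*y + 3.
Note: deg(f) ≤ deg(F) = 2; strict inequality happens when F is divisible by Z (lost terms).


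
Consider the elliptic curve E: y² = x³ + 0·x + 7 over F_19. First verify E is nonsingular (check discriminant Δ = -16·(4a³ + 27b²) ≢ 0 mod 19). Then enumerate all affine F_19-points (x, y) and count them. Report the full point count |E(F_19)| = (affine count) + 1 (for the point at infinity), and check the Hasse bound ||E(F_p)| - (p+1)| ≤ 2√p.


Affine points = {(0, 8), (0, 11), (8, 5), (8, 14), (10, 0), (12, 5), (12, 14), (13, 0), (15, 0), (18, 5), (18, 14)}; affine count = 11; |E(F_19)| = 12.

Discriminant check: Δ ∝ 4a³ + 27b² = 4·0³ + 27·7² = 4·0 + 27·49 ≡ 12 (mod 19). Nonzero ⇒ E is nonsingular.
For each x ∈ F_19, compute rhs = x³ + 0·x + 7 mod 19, then count y ∈ F_19 with y² ≡ rhs.
  x = 0: rhs = 7, matching y values: 8, 11 (2 points).
  x = 1: rhs = 8, matching y values: none (0 points).
  x = 2: rhs = 15, matching y values: none (0 points).
  x = 3: rhs = 15, matching y values: none (0 points).
  x = 4: rhs = 14, matching y values: none (0 points).
  x = 5: rhs = 18, matching y values: none (0 points).
  x = 6: rhs = 14, matching y values: none (0 points).
  x = 7: rhs = 8, matching y values: none (0 points).
  x = 8: rhs = 6, matching y values: 5, 14 (2 points).
  x = 9: rhs = 14, matching y values: none (0 points).
  x = 10: rhs = 0, matching y values: 0 (1 points).
  x = 11: rhs = 8, matching y values: none (0 points).
  x = 12: rhs = 6, matching y values: 5, 14 (2 points).
  x = 13: rhs = 0, matching y values: 0 (1 points).
  x = 14: rhs = 15, matching y values: none (0 points).
  x = 15: rhs = 0, matching y values: 0 (1 points).
  x = 16: rhs = 18, matching y values: none (0 points).
  x = 17: rhs = 18, matching y values: none (0 points).
  x = 18: rhs = 6, matching y values: 5, 14 (2 points).
Total affine count: 11.
Full point count |E(F_19)| = 11 + 1 = 12.
Hasse bound: |12 − (19+1)| = |-8| = 8 ≤ 2√19 ≈ 8.7178 ✓.
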